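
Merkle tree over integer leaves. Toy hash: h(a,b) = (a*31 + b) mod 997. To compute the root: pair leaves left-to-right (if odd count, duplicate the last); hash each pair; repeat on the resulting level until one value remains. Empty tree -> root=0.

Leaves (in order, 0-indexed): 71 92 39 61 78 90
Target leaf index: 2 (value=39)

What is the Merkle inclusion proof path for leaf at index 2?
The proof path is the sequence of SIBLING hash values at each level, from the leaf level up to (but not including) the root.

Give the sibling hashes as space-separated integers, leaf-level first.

L0 (leaves): [71, 92, 39, 61, 78, 90], target index=2
L1: h(71,92)=(71*31+92)%997=299 [pair 0] h(39,61)=(39*31+61)%997=273 [pair 1] h(78,90)=(78*31+90)%997=514 [pair 2] -> [299, 273, 514]
  Sibling for proof at L0: 61
L2: h(299,273)=(299*31+273)%997=569 [pair 0] h(514,514)=(514*31+514)%997=496 [pair 1] -> [569, 496]
  Sibling for proof at L1: 299
L3: h(569,496)=(569*31+496)%997=189 [pair 0] -> [189]
  Sibling for proof at L2: 496
Root: 189
Proof path (sibling hashes from leaf to root): [61, 299, 496]

Answer: 61 299 496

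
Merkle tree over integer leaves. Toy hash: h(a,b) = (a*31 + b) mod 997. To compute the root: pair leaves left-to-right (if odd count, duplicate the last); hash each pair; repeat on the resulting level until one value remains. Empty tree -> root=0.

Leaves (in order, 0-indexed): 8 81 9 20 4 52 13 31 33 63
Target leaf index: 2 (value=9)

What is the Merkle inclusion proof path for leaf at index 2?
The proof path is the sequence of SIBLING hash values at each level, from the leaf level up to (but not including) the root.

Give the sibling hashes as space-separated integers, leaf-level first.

L0 (leaves): [8, 81, 9, 20, 4, 52, 13, 31, 33, 63], target index=2
L1: h(8,81)=(8*31+81)%997=329 [pair 0] h(9,20)=(9*31+20)%997=299 [pair 1] h(4,52)=(4*31+52)%997=176 [pair 2] h(13,31)=(13*31+31)%997=434 [pair 3] h(33,63)=(33*31+63)%997=89 [pair 4] -> [329, 299, 176, 434, 89]
  Sibling for proof at L0: 20
L2: h(329,299)=(329*31+299)%997=528 [pair 0] h(176,434)=(176*31+434)%997=905 [pair 1] h(89,89)=(89*31+89)%997=854 [pair 2] -> [528, 905, 854]
  Sibling for proof at L1: 329
L3: h(528,905)=(528*31+905)%997=324 [pair 0] h(854,854)=(854*31+854)%997=409 [pair 1] -> [324, 409]
  Sibling for proof at L2: 905
L4: h(324,409)=(324*31+409)%997=483 [pair 0] -> [483]
  Sibling for proof at L3: 409
Root: 483
Proof path (sibling hashes from leaf to root): [20, 329, 905, 409]

Answer: 20 329 905 409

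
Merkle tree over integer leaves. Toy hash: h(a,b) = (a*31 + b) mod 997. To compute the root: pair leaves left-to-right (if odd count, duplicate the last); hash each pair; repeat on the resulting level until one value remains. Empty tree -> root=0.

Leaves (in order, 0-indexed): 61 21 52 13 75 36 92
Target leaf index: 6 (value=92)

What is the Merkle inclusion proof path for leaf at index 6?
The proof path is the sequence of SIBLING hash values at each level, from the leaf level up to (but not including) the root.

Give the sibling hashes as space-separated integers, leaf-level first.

L0 (leaves): [61, 21, 52, 13, 75, 36, 92], target index=6
L1: h(61,21)=(61*31+21)%997=915 [pair 0] h(52,13)=(52*31+13)%997=628 [pair 1] h(75,36)=(75*31+36)%997=367 [pair 2] h(92,92)=(92*31+92)%997=950 [pair 3] -> [915, 628, 367, 950]
  Sibling for proof at L0: 92
L2: h(915,628)=(915*31+628)%997=80 [pair 0] h(367,950)=(367*31+950)%997=363 [pair 1] -> [80, 363]
  Sibling for proof at L1: 367
L3: h(80,363)=(80*31+363)%997=849 [pair 0] -> [849]
  Sibling for proof at L2: 80
Root: 849
Proof path (sibling hashes from leaf to root): [92, 367, 80]

Answer: 92 367 80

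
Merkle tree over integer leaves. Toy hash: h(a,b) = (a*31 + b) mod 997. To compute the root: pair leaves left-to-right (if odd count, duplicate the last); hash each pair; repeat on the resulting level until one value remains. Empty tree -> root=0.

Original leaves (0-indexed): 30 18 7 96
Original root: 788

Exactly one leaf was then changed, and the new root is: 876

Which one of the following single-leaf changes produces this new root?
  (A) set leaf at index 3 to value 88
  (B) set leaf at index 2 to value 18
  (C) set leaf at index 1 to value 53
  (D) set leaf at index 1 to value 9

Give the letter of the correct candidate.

Original leaves: [30, 18, 7, 96]
Target new root: 876
Try each candidate change and compute the resulting root:
Candidate A: set leaf[3] = 88 -> leaves = [30, 18, 7, 88]
  L0: [30, 18, 7, 88]
  L1: h(30,18)=(30*31+18)%997=948 h(7,88)=(7*31+88)%997=305 -> [948, 305]
  L2: h(948,305)=(948*31+305)%997=780 -> [780]
  root = 780 != target 876
Candidate B: set leaf[2] = 18 -> leaves = [30, 18, 18, 96]
  L0: [30, 18, 18, 96]
  L1: h(30,18)=(30*31+18)%997=948 h(18,96)=(18*31+96)%997=654 -> [948, 654]
  L2: h(948,654)=(948*31+654)%997=132 -> [132]
  root = 132 != target 876
Candidate C: set leaf[1] = 53 -> leaves = [30, 53, 7, 96]
  L0: [30, 53, 7, 96]
  L1: h(30,53)=(30*31+53)%997=983 h(7,96)=(7*31+96)%997=313 -> [983, 313]
  L2: h(983,313)=(983*31+313)%997=876 -> [876]
  root = 876 == target 876  ** MATCH **
Candidate D: set leaf[1] = 9 -> leaves = [30, 9, 7, 96]
  L0: [30, 9, 7, 96]
  L1: h(30,9)=(30*31+9)%997=939 h(7,96)=(7*31+96)%997=313 -> [939, 313]
  L2: h(939,313)=(939*31+313)%997=509 -> [509]
  root = 509 != target 876
Candidate C produces the target root.

Answer: C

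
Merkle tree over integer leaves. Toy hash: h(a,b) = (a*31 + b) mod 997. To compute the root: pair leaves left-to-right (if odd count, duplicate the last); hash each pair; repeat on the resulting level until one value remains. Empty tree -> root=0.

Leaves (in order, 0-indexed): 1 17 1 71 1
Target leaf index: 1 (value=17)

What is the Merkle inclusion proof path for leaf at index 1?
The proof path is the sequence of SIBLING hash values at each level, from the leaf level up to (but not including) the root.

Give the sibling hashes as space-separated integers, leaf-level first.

Answer: 1 102 27

Derivation:
L0 (leaves): [1, 17, 1, 71, 1], target index=1
L1: h(1,17)=(1*31+17)%997=48 [pair 0] h(1,71)=(1*31+71)%997=102 [pair 1] h(1,1)=(1*31+1)%997=32 [pair 2] -> [48, 102, 32]
  Sibling for proof at L0: 1
L2: h(48,102)=(48*31+102)%997=593 [pair 0] h(32,32)=(32*31+32)%997=27 [pair 1] -> [593, 27]
  Sibling for proof at L1: 102
L3: h(593,27)=(593*31+27)%997=464 [pair 0] -> [464]
  Sibling for proof at L2: 27
Root: 464
Proof path (sibling hashes from leaf to root): [1, 102, 27]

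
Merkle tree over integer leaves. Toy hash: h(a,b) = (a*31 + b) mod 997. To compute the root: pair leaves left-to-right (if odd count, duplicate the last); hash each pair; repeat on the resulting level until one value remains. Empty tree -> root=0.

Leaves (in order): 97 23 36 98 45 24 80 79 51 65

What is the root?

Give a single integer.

Answer: 414

Derivation:
L0: [97, 23, 36, 98, 45, 24, 80, 79, 51, 65]
L1: h(97,23)=(97*31+23)%997=39 h(36,98)=(36*31+98)%997=217 h(45,24)=(45*31+24)%997=422 h(80,79)=(80*31+79)%997=565 h(51,65)=(51*31+65)%997=649 -> [39, 217, 422, 565, 649]
L2: h(39,217)=(39*31+217)%997=429 h(422,565)=(422*31+565)%997=686 h(649,649)=(649*31+649)%997=828 -> [429, 686, 828]
L3: h(429,686)=(429*31+686)%997=27 h(828,828)=(828*31+828)%997=574 -> [27, 574]
L4: h(27,574)=(27*31+574)%997=414 -> [414]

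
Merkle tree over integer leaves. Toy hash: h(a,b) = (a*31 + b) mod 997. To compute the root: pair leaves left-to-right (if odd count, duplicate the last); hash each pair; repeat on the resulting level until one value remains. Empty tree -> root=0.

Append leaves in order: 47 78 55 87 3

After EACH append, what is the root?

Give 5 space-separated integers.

Answer: 47 538 492 524 373

Derivation:
After append 47 (leaves=[47]):
  L0: [47]
  root=47
After append 78 (leaves=[47, 78]):
  L0: [47, 78]
  L1: h(47,78)=(47*31+78)%997=538 -> [538]
  root=538
After append 55 (leaves=[47, 78, 55]):
  L0: [47, 78, 55]
  L1: h(47,78)=(47*31+78)%997=538 h(55,55)=(55*31+55)%997=763 -> [538, 763]
  L2: h(538,763)=(538*31+763)%997=492 -> [492]
  root=492
After append 87 (leaves=[47, 78, 55, 87]):
  L0: [47, 78, 55, 87]
  L1: h(47,78)=(47*31+78)%997=538 h(55,87)=(55*31+87)%997=795 -> [538, 795]
  L2: h(538,795)=(538*31+795)%997=524 -> [524]
  root=524
After append 3 (leaves=[47, 78, 55, 87, 3]):
  L0: [47, 78, 55, 87, 3]
  L1: h(47,78)=(47*31+78)%997=538 h(55,87)=(55*31+87)%997=795 h(3,3)=(3*31+3)%997=96 -> [538, 795, 96]
  L2: h(538,795)=(538*31+795)%997=524 h(96,96)=(96*31+96)%997=81 -> [524, 81]
  L3: h(524,81)=(524*31+81)%997=373 -> [373]
  root=373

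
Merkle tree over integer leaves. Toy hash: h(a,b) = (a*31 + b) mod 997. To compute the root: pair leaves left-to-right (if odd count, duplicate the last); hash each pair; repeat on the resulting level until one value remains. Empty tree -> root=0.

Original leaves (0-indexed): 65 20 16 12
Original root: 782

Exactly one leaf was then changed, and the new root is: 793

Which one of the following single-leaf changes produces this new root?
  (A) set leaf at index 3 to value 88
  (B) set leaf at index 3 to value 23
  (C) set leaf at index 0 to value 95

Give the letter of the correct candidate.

Original leaves: [65, 20, 16, 12]
Target new root: 793
Try each candidate change and compute the resulting root:
Candidate A: set leaf[3] = 88 -> leaves = [65, 20, 16, 88]
  L0: [65, 20, 16, 88]
  L1: h(65,20)=(65*31+20)%997=41 h(16,88)=(16*31+88)%997=584 -> [41, 584]
  L2: h(41,584)=(41*31+584)%997=858 -> [858]
  root = 858 != target 793
Candidate B: set leaf[3] = 23 -> leaves = [65, 20, 16, 23]
  L0: [65, 20, 16, 23]
  L1: h(65,20)=(65*31+20)%997=41 h(16,23)=(16*31+23)%997=519 -> [41, 519]
  L2: h(41,519)=(41*31+519)%997=793 -> [793]
  root = 793 == target 793  ** MATCH **
Candidate C: set leaf[0] = 95 -> leaves = [95, 20, 16, 12]
  L0: [95, 20, 16, 12]
  L1: h(95,20)=(95*31+20)%997=971 h(16,12)=(16*31+12)%997=508 -> [971, 508]
  L2: h(971,508)=(971*31+508)%997=699 -> [699]
  root = 699 != target 793
Candidate B produces the target root.

Answer: B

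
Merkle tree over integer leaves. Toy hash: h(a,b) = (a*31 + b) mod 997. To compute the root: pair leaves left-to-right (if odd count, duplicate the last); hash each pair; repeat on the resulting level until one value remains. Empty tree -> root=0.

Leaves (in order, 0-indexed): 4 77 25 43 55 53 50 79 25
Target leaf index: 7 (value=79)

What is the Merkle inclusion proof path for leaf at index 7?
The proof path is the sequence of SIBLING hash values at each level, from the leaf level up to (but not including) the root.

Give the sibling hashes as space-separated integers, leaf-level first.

L0 (leaves): [4, 77, 25, 43, 55, 53, 50, 79, 25], target index=7
L1: h(4,77)=(4*31+77)%997=201 [pair 0] h(25,43)=(25*31+43)%997=818 [pair 1] h(55,53)=(55*31+53)%997=761 [pair 2] h(50,79)=(50*31+79)%997=632 [pair 3] h(25,25)=(25*31+25)%997=800 [pair 4] -> [201, 818, 761, 632, 800]
  Sibling for proof at L0: 50
L2: h(201,818)=(201*31+818)%997=70 [pair 0] h(761,632)=(761*31+632)%997=295 [pair 1] h(800,800)=(800*31+800)%997=675 [pair 2] -> [70, 295, 675]
  Sibling for proof at L1: 761
L3: h(70,295)=(70*31+295)%997=471 [pair 0] h(675,675)=(675*31+675)%997=663 [pair 1] -> [471, 663]
  Sibling for proof at L2: 70
L4: h(471,663)=(471*31+663)%997=309 [pair 0] -> [309]
  Sibling for proof at L3: 663
Root: 309
Proof path (sibling hashes from leaf to root): [50, 761, 70, 663]

Answer: 50 761 70 663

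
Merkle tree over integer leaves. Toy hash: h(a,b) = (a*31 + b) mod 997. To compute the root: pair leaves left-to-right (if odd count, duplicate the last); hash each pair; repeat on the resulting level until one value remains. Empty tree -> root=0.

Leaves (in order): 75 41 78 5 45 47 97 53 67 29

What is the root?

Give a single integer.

L0: [75, 41, 78, 5, 45, 47, 97, 53, 67, 29]
L1: h(75,41)=(75*31+41)%997=372 h(78,5)=(78*31+5)%997=429 h(45,47)=(45*31+47)%997=445 h(97,53)=(97*31+53)%997=69 h(67,29)=(67*31+29)%997=112 -> [372, 429, 445, 69, 112]
L2: h(372,429)=(372*31+429)%997=994 h(445,69)=(445*31+69)%997=903 h(112,112)=(112*31+112)%997=593 -> [994, 903, 593]
L3: h(994,903)=(994*31+903)%997=810 h(593,593)=(593*31+593)%997=33 -> [810, 33]
L4: h(810,33)=(810*31+33)%997=218 -> [218]

Answer: 218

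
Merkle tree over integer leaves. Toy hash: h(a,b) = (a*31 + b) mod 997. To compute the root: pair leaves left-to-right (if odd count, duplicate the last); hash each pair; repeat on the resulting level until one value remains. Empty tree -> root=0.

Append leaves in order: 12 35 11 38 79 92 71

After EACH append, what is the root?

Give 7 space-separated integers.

Answer: 12 407 8 35 227 643 374

Derivation:
After append 12 (leaves=[12]):
  L0: [12]
  root=12
After append 35 (leaves=[12, 35]):
  L0: [12, 35]
  L1: h(12,35)=(12*31+35)%997=407 -> [407]
  root=407
After append 11 (leaves=[12, 35, 11]):
  L0: [12, 35, 11]
  L1: h(12,35)=(12*31+35)%997=407 h(11,11)=(11*31+11)%997=352 -> [407, 352]
  L2: h(407,352)=(407*31+352)%997=8 -> [8]
  root=8
After append 38 (leaves=[12, 35, 11, 38]):
  L0: [12, 35, 11, 38]
  L1: h(12,35)=(12*31+35)%997=407 h(11,38)=(11*31+38)%997=379 -> [407, 379]
  L2: h(407,379)=(407*31+379)%997=35 -> [35]
  root=35
After append 79 (leaves=[12, 35, 11, 38, 79]):
  L0: [12, 35, 11, 38, 79]
  L1: h(12,35)=(12*31+35)%997=407 h(11,38)=(11*31+38)%997=379 h(79,79)=(79*31+79)%997=534 -> [407, 379, 534]
  L2: h(407,379)=(407*31+379)%997=35 h(534,534)=(534*31+534)%997=139 -> [35, 139]
  L3: h(35,139)=(35*31+139)%997=227 -> [227]
  root=227
After append 92 (leaves=[12, 35, 11, 38, 79, 92]):
  L0: [12, 35, 11, 38, 79, 92]
  L1: h(12,35)=(12*31+35)%997=407 h(11,38)=(11*31+38)%997=379 h(79,92)=(79*31+92)%997=547 -> [407, 379, 547]
  L2: h(407,379)=(407*31+379)%997=35 h(547,547)=(547*31+547)%997=555 -> [35, 555]
  L3: h(35,555)=(35*31+555)%997=643 -> [643]
  root=643
After append 71 (leaves=[12, 35, 11, 38, 79, 92, 71]):
  L0: [12, 35, 11, 38, 79, 92, 71]
  L1: h(12,35)=(12*31+35)%997=407 h(11,38)=(11*31+38)%997=379 h(79,92)=(79*31+92)%997=547 h(71,71)=(71*31+71)%997=278 -> [407, 379, 547, 278]
  L2: h(407,379)=(407*31+379)%997=35 h(547,278)=(547*31+278)%997=286 -> [35, 286]
  L3: h(35,286)=(35*31+286)%997=374 -> [374]
  root=374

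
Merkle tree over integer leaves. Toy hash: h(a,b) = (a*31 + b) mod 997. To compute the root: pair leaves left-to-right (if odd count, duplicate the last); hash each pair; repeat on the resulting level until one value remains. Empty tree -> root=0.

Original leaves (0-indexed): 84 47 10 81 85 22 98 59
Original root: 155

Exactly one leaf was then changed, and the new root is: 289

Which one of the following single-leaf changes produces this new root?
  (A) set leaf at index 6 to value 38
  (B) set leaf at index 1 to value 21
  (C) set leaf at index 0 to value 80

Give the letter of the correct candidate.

Answer: A

Derivation:
Original leaves: [84, 47, 10, 81, 85, 22, 98, 59]
Target new root: 289
Try each candidate change and compute the resulting root:
Candidate A: set leaf[6] = 38 -> leaves = [84, 47, 10, 81, 85, 22, 38, 59]
  L0: [84, 47, 10, 81, 85, 22, 38, 59]
  L1: h(84,47)=(84*31+47)%997=657 h(10,81)=(10*31+81)%997=391 h(85,22)=(85*31+22)%997=663 h(38,59)=(38*31+59)%997=240 -> [657, 391, 663, 240]
  L2: h(657,391)=(657*31+391)%997=818 h(663,240)=(663*31+240)%997=853 -> [818, 853]
  L3: h(818,853)=(818*31+853)%997=289 -> [289]
  root = 289 == target 289  ** MATCH **
Candidate B: set leaf[1] = 21 -> leaves = [84, 21, 10, 81, 85, 22, 98, 59]
  L0: [84, 21, 10, 81, 85, 22, 98, 59]
  L1: h(84,21)=(84*31+21)%997=631 h(10,81)=(10*31+81)%997=391 h(85,22)=(85*31+22)%997=663 h(98,59)=(98*31+59)%997=106 -> [631, 391, 663, 106]
  L2: h(631,391)=(631*31+391)%997=12 h(663,106)=(663*31+106)%997=719 -> [12, 719]
  L3: h(12,719)=(12*31+719)%997=94 -> [94]
  root = 94 != target 289
Candidate C: set leaf[0] = 80 -> leaves = [80, 47, 10, 81, 85, 22, 98, 59]
  L0: [80, 47, 10, 81, 85, 22, 98, 59]
  L1: h(80,47)=(80*31+47)%997=533 h(10,81)=(10*31+81)%997=391 h(85,22)=(85*31+22)%997=663 h(98,59)=(98*31+59)%997=106 -> [533, 391, 663, 106]
  L2: h(533,391)=(533*31+391)%997=962 h(663,106)=(663*31+106)%997=719 -> [962, 719]
  L3: h(962,719)=(962*31+719)%997=631 -> [631]
  root = 631 != target 289
Candidate A produces the target root.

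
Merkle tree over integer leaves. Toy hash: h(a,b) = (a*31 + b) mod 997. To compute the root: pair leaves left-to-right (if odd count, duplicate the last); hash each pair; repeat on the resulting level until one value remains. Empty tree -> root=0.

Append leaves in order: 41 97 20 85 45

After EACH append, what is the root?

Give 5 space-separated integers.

After append 41 (leaves=[41]):
  L0: [41]
  root=41
After append 97 (leaves=[41, 97]):
  L0: [41, 97]
  L1: h(41,97)=(41*31+97)%997=371 -> [371]
  root=371
After append 20 (leaves=[41, 97, 20]):
  L0: [41, 97, 20]
  L1: h(41,97)=(41*31+97)%997=371 h(20,20)=(20*31+20)%997=640 -> [371, 640]
  L2: h(371,640)=(371*31+640)%997=177 -> [177]
  root=177
After append 85 (leaves=[41, 97, 20, 85]):
  L0: [41, 97, 20, 85]
  L1: h(41,97)=(41*31+97)%997=371 h(20,85)=(20*31+85)%997=705 -> [371, 705]
  L2: h(371,705)=(371*31+705)%997=242 -> [242]
  root=242
After append 45 (leaves=[41, 97, 20, 85, 45]):
  L0: [41, 97, 20, 85, 45]
  L1: h(41,97)=(41*31+97)%997=371 h(20,85)=(20*31+85)%997=705 h(45,45)=(45*31+45)%997=443 -> [371, 705, 443]
  L2: h(371,705)=(371*31+705)%997=242 h(443,443)=(443*31+443)%997=218 -> [242, 218]
  L3: h(242,218)=(242*31+218)%997=741 -> [741]
  root=741

Answer: 41 371 177 242 741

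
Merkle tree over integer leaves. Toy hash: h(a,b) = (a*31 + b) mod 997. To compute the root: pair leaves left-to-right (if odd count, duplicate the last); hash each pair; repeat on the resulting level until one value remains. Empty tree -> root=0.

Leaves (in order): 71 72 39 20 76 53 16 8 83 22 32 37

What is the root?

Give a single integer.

L0: [71, 72, 39, 20, 76, 53, 16, 8, 83, 22, 32, 37]
L1: h(71,72)=(71*31+72)%997=279 h(39,20)=(39*31+20)%997=232 h(76,53)=(76*31+53)%997=415 h(16,8)=(16*31+8)%997=504 h(83,22)=(83*31+22)%997=601 h(32,37)=(32*31+37)%997=32 -> [279, 232, 415, 504, 601, 32]
L2: h(279,232)=(279*31+232)%997=905 h(415,504)=(415*31+504)%997=408 h(601,32)=(601*31+32)%997=717 -> [905, 408, 717]
L3: h(905,408)=(905*31+408)%997=547 h(717,717)=(717*31+717)%997=13 -> [547, 13]
L4: h(547,13)=(547*31+13)%997=21 -> [21]

Answer: 21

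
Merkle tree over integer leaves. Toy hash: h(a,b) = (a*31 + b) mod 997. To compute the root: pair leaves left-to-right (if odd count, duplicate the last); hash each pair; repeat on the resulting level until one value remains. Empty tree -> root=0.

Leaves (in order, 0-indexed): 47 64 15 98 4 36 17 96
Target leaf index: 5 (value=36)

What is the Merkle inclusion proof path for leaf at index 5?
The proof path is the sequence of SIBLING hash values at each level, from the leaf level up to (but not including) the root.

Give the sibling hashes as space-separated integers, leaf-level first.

L0 (leaves): [47, 64, 15, 98, 4, 36, 17, 96], target index=5
L1: h(47,64)=(47*31+64)%997=524 [pair 0] h(15,98)=(15*31+98)%997=563 [pair 1] h(4,36)=(4*31+36)%997=160 [pair 2] h(17,96)=(17*31+96)%997=623 [pair 3] -> [524, 563, 160, 623]
  Sibling for proof at L0: 4
L2: h(524,563)=(524*31+563)%997=855 [pair 0] h(160,623)=(160*31+623)%997=598 [pair 1] -> [855, 598]
  Sibling for proof at L1: 623
L3: h(855,598)=(855*31+598)%997=184 [pair 0] -> [184]
  Sibling for proof at L2: 855
Root: 184
Proof path (sibling hashes from leaf to root): [4, 623, 855]

Answer: 4 623 855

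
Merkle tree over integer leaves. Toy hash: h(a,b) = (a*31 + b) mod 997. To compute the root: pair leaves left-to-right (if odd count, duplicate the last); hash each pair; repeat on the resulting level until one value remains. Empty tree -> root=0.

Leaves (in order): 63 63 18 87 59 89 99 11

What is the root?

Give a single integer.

Answer: 984

Derivation:
L0: [63, 63, 18, 87, 59, 89, 99, 11]
L1: h(63,63)=(63*31+63)%997=22 h(18,87)=(18*31+87)%997=645 h(59,89)=(59*31+89)%997=921 h(99,11)=(99*31+11)%997=89 -> [22, 645, 921, 89]
L2: h(22,645)=(22*31+645)%997=330 h(921,89)=(921*31+89)%997=724 -> [330, 724]
L3: h(330,724)=(330*31+724)%997=984 -> [984]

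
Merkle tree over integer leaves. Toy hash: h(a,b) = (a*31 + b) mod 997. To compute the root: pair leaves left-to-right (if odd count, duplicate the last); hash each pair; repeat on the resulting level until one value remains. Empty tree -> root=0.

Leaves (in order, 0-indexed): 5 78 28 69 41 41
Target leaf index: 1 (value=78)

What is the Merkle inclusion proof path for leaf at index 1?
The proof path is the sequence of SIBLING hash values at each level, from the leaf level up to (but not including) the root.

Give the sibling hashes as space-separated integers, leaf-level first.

L0 (leaves): [5, 78, 28, 69, 41, 41], target index=1
L1: h(5,78)=(5*31+78)%997=233 [pair 0] h(28,69)=(28*31+69)%997=937 [pair 1] h(41,41)=(41*31+41)%997=315 [pair 2] -> [233, 937, 315]
  Sibling for proof at L0: 5
L2: h(233,937)=(233*31+937)%997=184 [pair 0] h(315,315)=(315*31+315)%997=110 [pair 1] -> [184, 110]
  Sibling for proof at L1: 937
L3: h(184,110)=(184*31+110)%997=829 [pair 0] -> [829]
  Sibling for proof at L2: 110
Root: 829
Proof path (sibling hashes from leaf to root): [5, 937, 110]

Answer: 5 937 110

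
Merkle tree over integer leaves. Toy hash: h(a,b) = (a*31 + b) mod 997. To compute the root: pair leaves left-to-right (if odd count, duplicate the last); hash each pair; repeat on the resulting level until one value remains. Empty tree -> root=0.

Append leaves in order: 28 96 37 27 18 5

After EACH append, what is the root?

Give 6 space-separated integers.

After append 28 (leaves=[28]):
  L0: [28]
  root=28
After append 96 (leaves=[28, 96]):
  L0: [28, 96]
  L1: h(28,96)=(28*31+96)%997=964 -> [964]
  root=964
After append 37 (leaves=[28, 96, 37]):
  L0: [28, 96, 37]
  L1: h(28,96)=(28*31+96)%997=964 h(37,37)=(37*31+37)%997=187 -> [964, 187]
  L2: h(964,187)=(964*31+187)%997=161 -> [161]
  root=161
After append 27 (leaves=[28, 96, 37, 27]):
  L0: [28, 96, 37, 27]
  L1: h(28,96)=(28*31+96)%997=964 h(37,27)=(37*31+27)%997=177 -> [964, 177]
  L2: h(964,177)=(964*31+177)%997=151 -> [151]
  root=151
After append 18 (leaves=[28, 96, 37, 27, 18]):
  L0: [28, 96, 37, 27, 18]
  L1: h(28,96)=(28*31+96)%997=964 h(37,27)=(37*31+27)%997=177 h(18,18)=(18*31+18)%997=576 -> [964, 177, 576]
  L2: h(964,177)=(964*31+177)%997=151 h(576,576)=(576*31+576)%997=486 -> [151, 486]
  L3: h(151,486)=(151*31+486)%997=182 -> [182]
  root=182
After append 5 (leaves=[28, 96, 37, 27, 18, 5]):
  L0: [28, 96, 37, 27, 18, 5]
  L1: h(28,96)=(28*31+96)%997=964 h(37,27)=(37*31+27)%997=177 h(18,5)=(18*31+5)%997=563 -> [964, 177, 563]
  L2: h(964,177)=(964*31+177)%997=151 h(563,563)=(563*31+563)%997=70 -> [151, 70]
  L3: h(151,70)=(151*31+70)%997=763 -> [763]
  root=763

Answer: 28 964 161 151 182 763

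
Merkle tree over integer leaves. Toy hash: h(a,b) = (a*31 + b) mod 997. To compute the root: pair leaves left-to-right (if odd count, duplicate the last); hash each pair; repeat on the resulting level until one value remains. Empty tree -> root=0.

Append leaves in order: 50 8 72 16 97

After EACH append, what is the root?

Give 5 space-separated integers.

After append 50 (leaves=[50]):
  L0: [50]
  root=50
After append 8 (leaves=[50, 8]):
  L0: [50, 8]
  L1: h(50,8)=(50*31+8)%997=561 -> [561]
  root=561
After append 72 (leaves=[50, 8, 72]):
  L0: [50, 8, 72]
  L1: h(50,8)=(50*31+8)%997=561 h(72,72)=(72*31+72)%997=310 -> [561, 310]
  L2: h(561,310)=(561*31+310)%997=752 -> [752]
  root=752
After append 16 (leaves=[50, 8, 72, 16]):
  L0: [50, 8, 72, 16]
  L1: h(50,8)=(50*31+8)%997=561 h(72,16)=(72*31+16)%997=254 -> [561, 254]
  L2: h(561,254)=(561*31+254)%997=696 -> [696]
  root=696
After append 97 (leaves=[50, 8, 72, 16, 97]):
  L0: [50, 8, 72, 16, 97]
  L1: h(50,8)=(50*31+8)%997=561 h(72,16)=(72*31+16)%997=254 h(97,97)=(97*31+97)%997=113 -> [561, 254, 113]
  L2: h(561,254)=(561*31+254)%997=696 h(113,113)=(113*31+113)%997=625 -> [696, 625]
  L3: h(696,625)=(696*31+625)%997=267 -> [267]
  root=267

Answer: 50 561 752 696 267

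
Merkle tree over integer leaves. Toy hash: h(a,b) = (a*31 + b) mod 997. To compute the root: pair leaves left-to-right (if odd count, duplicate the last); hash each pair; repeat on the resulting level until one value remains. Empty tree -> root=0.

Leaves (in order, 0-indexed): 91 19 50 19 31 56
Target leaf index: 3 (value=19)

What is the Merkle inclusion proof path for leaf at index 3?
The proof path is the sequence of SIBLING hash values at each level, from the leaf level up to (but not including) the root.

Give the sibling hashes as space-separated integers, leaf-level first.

Answer: 50 846 640

Derivation:
L0 (leaves): [91, 19, 50, 19, 31, 56], target index=3
L1: h(91,19)=(91*31+19)%997=846 [pair 0] h(50,19)=(50*31+19)%997=572 [pair 1] h(31,56)=(31*31+56)%997=20 [pair 2] -> [846, 572, 20]
  Sibling for proof at L0: 50
L2: h(846,572)=(846*31+572)%997=876 [pair 0] h(20,20)=(20*31+20)%997=640 [pair 1] -> [876, 640]
  Sibling for proof at L1: 846
L3: h(876,640)=(876*31+640)%997=877 [pair 0] -> [877]
  Sibling for proof at L2: 640
Root: 877
Proof path (sibling hashes from leaf to root): [50, 846, 640]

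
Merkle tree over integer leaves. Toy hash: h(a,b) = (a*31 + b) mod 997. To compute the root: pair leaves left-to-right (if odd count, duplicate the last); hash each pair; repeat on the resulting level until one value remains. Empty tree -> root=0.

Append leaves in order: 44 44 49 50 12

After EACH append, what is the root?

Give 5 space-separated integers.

After append 44 (leaves=[44]):
  L0: [44]
  root=44
After append 44 (leaves=[44, 44]):
  L0: [44, 44]
  L1: h(44,44)=(44*31+44)%997=411 -> [411]
  root=411
After append 49 (leaves=[44, 44, 49]):
  L0: [44, 44, 49]
  L1: h(44,44)=(44*31+44)%997=411 h(49,49)=(49*31+49)%997=571 -> [411, 571]
  L2: h(411,571)=(411*31+571)%997=351 -> [351]
  root=351
After append 50 (leaves=[44, 44, 49, 50]):
  L0: [44, 44, 49, 50]
  L1: h(44,44)=(44*31+44)%997=411 h(49,50)=(49*31+50)%997=572 -> [411, 572]
  L2: h(411,572)=(411*31+572)%997=352 -> [352]
  root=352
After append 12 (leaves=[44, 44, 49, 50, 12]):
  L0: [44, 44, 49, 50, 12]
  L1: h(44,44)=(44*31+44)%997=411 h(49,50)=(49*31+50)%997=572 h(12,12)=(12*31+12)%997=384 -> [411, 572, 384]
  L2: h(411,572)=(411*31+572)%997=352 h(384,384)=(384*31+384)%997=324 -> [352, 324]
  L3: h(352,324)=(352*31+324)%997=269 -> [269]
  root=269

Answer: 44 411 351 352 269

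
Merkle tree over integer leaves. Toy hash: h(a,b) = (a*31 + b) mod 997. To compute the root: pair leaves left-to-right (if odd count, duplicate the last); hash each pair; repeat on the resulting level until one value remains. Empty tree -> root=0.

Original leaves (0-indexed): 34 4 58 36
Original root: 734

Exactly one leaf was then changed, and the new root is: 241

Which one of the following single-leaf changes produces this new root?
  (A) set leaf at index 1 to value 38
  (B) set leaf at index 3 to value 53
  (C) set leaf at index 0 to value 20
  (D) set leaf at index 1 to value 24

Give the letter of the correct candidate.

Original leaves: [34, 4, 58, 36]
Target new root: 241
Try each candidate change and compute the resulting root:
Candidate A: set leaf[1] = 38 -> leaves = [34, 38, 58, 36]
  L0: [34, 38, 58, 36]
  L1: h(34,38)=(34*31+38)%997=95 h(58,36)=(58*31+36)%997=837 -> [95, 837]
  L2: h(95,837)=(95*31+837)%997=791 -> [791]
  root = 791 != target 241
Candidate B: set leaf[3] = 53 -> leaves = [34, 4, 58, 53]
  L0: [34, 4, 58, 53]
  L1: h(34,4)=(34*31+4)%997=61 h(58,53)=(58*31+53)%997=854 -> [61, 854]
  L2: h(61,854)=(61*31+854)%997=751 -> [751]
  root = 751 != target 241
Candidate C: set leaf[0] = 20 -> leaves = [20, 4, 58, 36]
  L0: [20, 4, 58, 36]
  L1: h(20,4)=(20*31+4)%997=624 h(58,36)=(58*31+36)%997=837 -> [624, 837]
  L2: h(624,837)=(624*31+837)%997=241 -> [241]
  root = 241 == target 241  ** MATCH **
Candidate D: set leaf[1] = 24 -> leaves = [34, 24, 58, 36]
  L0: [34, 24, 58, 36]
  L1: h(34,24)=(34*31+24)%997=81 h(58,36)=(58*31+36)%997=837 -> [81, 837]
  L2: h(81,837)=(81*31+837)%997=357 -> [357]
  root = 357 != target 241
Candidate C produces the target root.

Answer: C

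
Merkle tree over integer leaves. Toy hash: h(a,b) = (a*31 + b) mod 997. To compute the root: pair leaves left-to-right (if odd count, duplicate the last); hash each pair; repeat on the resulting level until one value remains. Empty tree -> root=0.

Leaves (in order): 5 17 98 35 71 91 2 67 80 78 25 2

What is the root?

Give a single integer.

L0: [5, 17, 98, 35, 71, 91, 2, 67, 80, 78, 25, 2]
L1: h(5,17)=(5*31+17)%997=172 h(98,35)=(98*31+35)%997=82 h(71,91)=(71*31+91)%997=298 h(2,67)=(2*31+67)%997=129 h(80,78)=(80*31+78)%997=564 h(25,2)=(25*31+2)%997=777 -> [172, 82, 298, 129, 564, 777]
L2: h(172,82)=(172*31+82)%997=429 h(298,129)=(298*31+129)%997=394 h(564,777)=(564*31+777)%997=315 -> [429, 394, 315]
L3: h(429,394)=(429*31+394)%997=732 h(315,315)=(315*31+315)%997=110 -> [732, 110]
L4: h(732,110)=(732*31+110)%997=868 -> [868]

Answer: 868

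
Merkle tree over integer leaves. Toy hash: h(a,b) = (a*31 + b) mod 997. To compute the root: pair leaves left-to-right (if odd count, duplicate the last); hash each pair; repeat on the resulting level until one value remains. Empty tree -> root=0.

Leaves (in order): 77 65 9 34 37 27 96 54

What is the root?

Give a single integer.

Answer: 735

Derivation:
L0: [77, 65, 9, 34, 37, 27, 96, 54]
L1: h(77,65)=(77*31+65)%997=458 h(9,34)=(9*31+34)%997=313 h(37,27)=(37*31+27)%997=177 h(96,54)=(96*31+54)%997=39 -> [458, 313, 177, 39]
L2: h(458,313)=(458*31+313)%997=553 h(177,39)=(177*31+39)%997=541 -> [553, 541]
L3: h(553,541)=(553*31+541)%997=735 -> [735]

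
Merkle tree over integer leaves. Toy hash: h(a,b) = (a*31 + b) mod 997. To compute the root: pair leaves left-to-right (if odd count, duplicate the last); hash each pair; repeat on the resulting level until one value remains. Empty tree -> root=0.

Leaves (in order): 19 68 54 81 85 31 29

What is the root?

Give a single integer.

Answer: 669

Derivation:
L0: [19, 68, 54, 81, 85, 31, 29]
L1: h(19,68)=(19*31+68)%997=657 h(54,81)=(54*31+81)%997=758 h(85,31)=(85*31+31)%997=672 h(29,29)=(29*31+29)%997=928 -> [657, 758, 672, 928]
L2: h(657,758)=(657*31+758)%997=188 h(672,928)=(672*31+928)%997=823 -> [188, 823]
L3: h(188,823)=(188*31+823)%997=669 -> [669]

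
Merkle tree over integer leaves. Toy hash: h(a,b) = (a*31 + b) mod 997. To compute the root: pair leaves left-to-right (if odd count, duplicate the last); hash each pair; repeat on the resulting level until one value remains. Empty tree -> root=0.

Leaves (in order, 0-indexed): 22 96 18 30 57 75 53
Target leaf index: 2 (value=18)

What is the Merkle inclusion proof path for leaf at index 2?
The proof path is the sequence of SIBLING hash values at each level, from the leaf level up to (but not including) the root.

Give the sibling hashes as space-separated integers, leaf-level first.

Answer: 30 778 972

Derivation:
L0 (leaves): [22, 96, 18, 30, 57, 75, 53], target index=2
L1: h(22,96)=(22*31+96)%997=778 [pair 0] h(18,30)=(18*31+30)%997=588 [pair 1] h(57,75)=(57*31+75)%997=845 [pair 2] h(53,53)=(53*31+53)%997=699 [pair 3] -> [778, 588, 845, 699]
  Sibling for proof at L0: 30
L2: h(778,588)=(778*31+588)%997=778 [pair 0] h(845,699)=(845*31+699)%997=972 [pair 1] -> [778, 972]
  Sibling for proof at L1: 778
L3: h(778,972)=(778*31+972)%997=165 [pair 0] -> [165]
  Sibling for proof at L2: 972
Root: 165
Proof path (sibling hashes from leaf to root): [30, 778, 972]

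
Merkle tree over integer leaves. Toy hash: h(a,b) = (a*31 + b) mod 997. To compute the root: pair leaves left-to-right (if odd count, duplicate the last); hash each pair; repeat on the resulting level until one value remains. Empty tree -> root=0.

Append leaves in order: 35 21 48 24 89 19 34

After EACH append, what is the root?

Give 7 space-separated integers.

After append 35 (leaves=[35]):
  L0: [35]
  root=35
After append 21 (leaves=[35, 21]):
  L0: [35, 21]
  L1: h(35,21)=(35*31+21)%997=109 -> [109]
  root=109
After append 48 (leaves=[35, 21, 48]):
  L0: [35, 21, 48]
  L1: h(35,21)=(35*31+21)%997=109 h(48,48)=(48*31+48)%997=539 -> [109, 539]
  L2: h(109,539)=(109*31+539)%997=927 -> [927]
  root=927
After append 24 (leaves=[35, 21, 48, 24]):
  L0: [35, 21, 48, 24]
  L1: h(35,21)=(35*31+21)%997=109 h(48,24)=(48*31+24)%997=515 -> [109, 515]
  L2: h(109,515)=(109*31+515)%997=903 -> [903]
  root=903
After append 89 (leaves=[35, 21, 48, 24, 89]):
  L0: [35, 21, 48, 24, 89]
  L1: h(35,21)=(35*31+21)%997=109 h(48,24)=(48*31+24)%997=515 h(89,89)=(89*31+89)%997=854 -> [109, 515, 854]
  L2: h(109,515)=(109*31+515)%997=903 h(854,854)=(854*31+854)%997=409 -> [903, 409]
  L3: h(903,409)=(903*31+409)%997=486 -> [486]
  root=486
After append 19 (leaves=[35, 21, 48, 24, 89, 19]):
  L0: [35, 21, 48, 24, 89, 19]
  L1: h(35,21)=(35*31+21)%997=109 h(48,24)=(48*31+24)%997=515 h(89,19)=(89*31+19)%997=784 -> [109, 515, 784]
  L2: h(109,515)=(109*31+515)%997=903 h(784,784)=(784*31+784)%997=163 -> [903, 163]
  L3: h(903,163)=(903*31+163)%997=240 -> [240]
  root=240
After append 34 (leaves=[35, 21, 48, 24, 89, 19, 34]):
  L0: [35, 21, 48, 24, 89, 19, 34]
  L1: h(35,21)=(35*31+21)%997=109 h(48,24)=(48*31+24)%997=515 h(89,19)=(89*31+19)%997=784 h(34,34)=(34*31+34)%997=91 -> [109, 515, 784, 91]
  L2: h(109,515)=(109*31+515)%997=903 h(784,91)=(784*31+91)%997=467 -> [903, 467]
  L3: h(903,467)=(903*31+467)%997=544 -> [544]
  root=544

Answer: 35 109 927 903 486 240 544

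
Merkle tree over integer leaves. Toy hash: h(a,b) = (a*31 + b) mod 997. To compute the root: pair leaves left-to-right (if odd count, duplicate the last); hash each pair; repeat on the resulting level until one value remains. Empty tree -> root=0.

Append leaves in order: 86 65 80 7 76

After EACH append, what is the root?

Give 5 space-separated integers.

Answer: 86 737 482 409 773

Derivation:
After append 86 (leaves=[86]):
  L0: [86]
  root=86
After append 65 (leaves=[86, 65]):
  L0: [86, 65]
  L1: h(86,65)=(86*31+65)%997=737 -> [737]
  root=737
After append 80 (leaves=[86, 65, 80]):
  L0: [86, 65, 80]
  L1: h(86,65)=(86*31+65)%997=737 h(80,80)=(80*31+80)%997=566 -> [737, 566]
  L2: h(737,566)=(737*31+566)%997=482 -> [482]
  root=482
After append 7 (leaves=[86, 65, 80, 7]):
  L0: [86, 65, 80, 7]
  L1: h(86,65)=(86*31+65)%997=737 h(80,7)=(80*31+7)%997=493 -> [737, 493]
  L2: h(737,493)=(737*31+493)%997=409 -> [409]
  root=409
After append 76 (leaves=[86, 65, 80, 7, 76]):
  L0: [86, 65, 80, 7, 76]
  L1: h(86,65)=(86*31+65)%997=737 h(80,7)=(80*31+7)%997=493 h(76,76)=(76*31+76)%997=438 -> [737, 493, 438]
  L2: h(737,493)=(737*31+493)%997=409 h(438,438)=(438*31+438)%997=58 -> [409, 58]
  L3: h(409,58)=(409*31+58)%997=773 -> [773]
  root=773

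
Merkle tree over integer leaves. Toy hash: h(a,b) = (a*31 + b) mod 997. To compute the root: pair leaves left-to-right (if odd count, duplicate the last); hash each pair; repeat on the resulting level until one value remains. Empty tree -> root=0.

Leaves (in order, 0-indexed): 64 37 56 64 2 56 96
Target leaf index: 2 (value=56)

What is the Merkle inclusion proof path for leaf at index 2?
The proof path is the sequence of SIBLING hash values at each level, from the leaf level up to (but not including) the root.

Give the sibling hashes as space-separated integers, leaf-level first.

Answer: 64 27 748

Derivation:
L0 (leaves): [64, 37, 56, 64, 2, 56, 96], target index=2
L1: h(64,37)=(64*31+37)%997=27 [pair 0] h(56,64)=(56*31+64)%997=803 [pair 1] h(2,56)=(2*31+56)%997=118 [pair 2] h(96,96)=(96*31+96)%997=81 [pair 3] -> [27, 803, 118, 81]
  Sibling for proof at L0: 64
L2: h(27,803)=(27*31+803)%997=643 [pair 0] h(118,81)=(118*31+81)%997=748 [pair 1] -> [643, 748]
  Sibling for proof at L1: 27
L3: h(643,748)=(643*31+748)%997=741 [pair 0] -> [741]
  Sibling for proof at L2: 748
Root: 741
Proof path (sibling hashes from leaf to root): [64, 27, 748]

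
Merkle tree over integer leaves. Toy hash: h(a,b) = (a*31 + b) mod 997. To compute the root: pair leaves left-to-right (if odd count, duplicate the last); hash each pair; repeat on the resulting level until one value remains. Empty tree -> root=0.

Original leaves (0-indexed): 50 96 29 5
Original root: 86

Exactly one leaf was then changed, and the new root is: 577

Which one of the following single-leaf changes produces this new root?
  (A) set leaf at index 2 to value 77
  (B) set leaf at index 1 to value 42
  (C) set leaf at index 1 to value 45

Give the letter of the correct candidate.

Answer: A

Derivation:
Original leaves: [50, 96, 29, 5]
Target new root: 577
Try each candidate change and compute the resulting root:
Candidate A: set leaf[2] = 77 -> leaves = [50, 96, 77, 5]
  L0: [50, 96, 77, 5]
  L1: h(50,96)=(50*31+96)%997=649 h(77,5)=(77*31+5)%997=398 -> [649, 398]
  L2: h(649,398)=(649*31+398)%997=577 -> [577]
  root = 577 == target 577  ** MATCH **
Candidate B: set leaf[1] = 42 -> leaves = [50, 42, 29, 5]
  L0: [50, 42, 29, 5]
  L1: h(50,42)=(50*31+42)%997=595 h(29,5)=(29*31+5)%997=904 -> [595, 904]
  L2: h(595,904)=(595*31+904)%997=406 -> [406]
  root = 406 != target 577
Candidate C: set leaf[1] = 45 -> leaves = [50, 45, 29, 5]
  L0: [50, 45, 29, 5]
  L1: h(50,45)=(50*31+45)%997=598 h(29,5)=(29*31+5)%997=904 -> [598, 904]
  L2: h(598,904)=(598*31+904)%997=499 -> [499]
  root = 499 != target 577
Candidate A produces the target root.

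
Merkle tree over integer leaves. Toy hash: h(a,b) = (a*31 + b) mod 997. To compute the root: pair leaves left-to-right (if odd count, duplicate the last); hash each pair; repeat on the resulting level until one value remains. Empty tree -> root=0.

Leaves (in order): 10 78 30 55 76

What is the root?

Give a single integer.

L0: [10, 78, 30, 55, 76]
L1: h(10,78)=(10*31+78)%997=388 h(30,55)=(30*31+55)%997=985 h(76,76)=(76*31+76)%997=438 -> [388, 985, 438]
L2: h(388,985)=(388*31+985)%997=52 h(438,438)=(438*31+438)%997=58 -> [52, 58]
L3: h(52,58)=(52*31+58)%997=673 -> [673]

Answer: 673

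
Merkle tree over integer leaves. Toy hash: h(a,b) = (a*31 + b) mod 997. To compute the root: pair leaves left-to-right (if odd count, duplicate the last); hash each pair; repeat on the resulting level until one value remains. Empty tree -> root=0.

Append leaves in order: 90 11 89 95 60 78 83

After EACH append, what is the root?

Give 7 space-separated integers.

After append 90 (leaves=[90]):
  L0: [90]
  root=90
After append 11 (leaves=[90, 11]):
  L0: [90, 11]
  L1: h(90,11)=(90*31+11)%997=807 -> [807]
  root=807
After append 89 (leaves=[90, 11, 89]):
  L0: [90, 11, 89]
  L1: h(90,11)=(90*31+11)%997=807 h(89,89)=(89*31+89)%997=854 -> [807, 854]
  L2: h(807,854)=(807*31+854)%997=946 -> [946]
  root=946
After append 95 (leaves=[90, 11, 89, 95]):
  L0: [90, 11, 89, 95]
  L1: h(90,11)=(90*31+11)%997=807 h(89,95)=(89*31+95)%997=860 -> [807, 860]
  L2: h(807,860)=(807*31+860)%997=952 -> [952]
  root=952
After append 60 (leaves=[90, 11, 89, 95, 60]):
  L0: [90, 11, 89, 95, 60]
  L1: h(90,11)=(90*31+11)%997=807 h(89,95)=(89*31+95)%997=860 h(60,60)=(60*31+60)%997=923 -> [807, 860, 923]
  L2: h(807,860)=(807*31+860)%997=952 h(923,923)=(923*31+923)%997=623 -> [952, 623]
  L3: h(952,623)=(952*31+623)%997=225 -> [225]
  root=225
After append 78 (leaves=[90, 11, 89, 95, 60, 78]):
  L0: [90, 11, 89, 95, 60, 78]
  L1: h(90,11)=(90*31+11)%997=807 h(89,95)=(89*31+95)%997=860 h(60,78)=(60*31+78)%997=941 -> [807, 860, 941]
  L2: h(807,860)=(807*31+860)%997=952 h(941,941)=(941*31+941)%997=202 -> [952, 202]
  L3: h(952,202)=(952*31+202)%997=801 -> [801]
  root=801
After append 83 (leaves=[90, 11, 89, 95, 60, 78, 83]):
  L0: [90, 11, 89, 95, 60, 78, 83]
  L1: h(90,11)=(90*31+11)%997=807 h(89,95)=(89*31+95)%997=860 h(60,78)=(60*31+78)%997=941 h(83,83)=(83*31+83)%997=662 -> [807, 860, 941, 662]
  L2: h(807,860)=(807*31+860)%997=952 h(941,662)=(941*31+662)%997=920 -> [952, 920]
  L3: h(952,920)=(952*31+920)%997=522 -> [522]
  root=522

Answer: 90 807 946 952 225 801 522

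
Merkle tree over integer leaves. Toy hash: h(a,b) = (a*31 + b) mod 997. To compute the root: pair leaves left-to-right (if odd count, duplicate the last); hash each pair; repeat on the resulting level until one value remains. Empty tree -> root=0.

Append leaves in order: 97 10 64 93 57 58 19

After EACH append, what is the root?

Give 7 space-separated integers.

Answer: 97 26 860 889 185 217 994

Derivation:
After append 97 (leaves=[97]):
  L0: [97]
  root=97
After append 10 (leaves=[97, 10]):
  L0: [97, 10]
  L1: h(97,10)=(97*31+10)%997=26 -> [26]
  root=26
After append 64 (leaves=[97, 10, 64]):
  L0: [97, 10, 64]
  L1: h(97,10)=(97*31+10)%997=26 h(64,64)=(64*31+64)%997=54 -> [26, 54]
  L2: h(26,54)=(26*31+54)%997=860 -> [860]
  root=860
After append 93 (leaves=[97, 10, 64, 93]):
  L0: [97, 10, 64, 93]
  L1: h(97,10)=(97*31+10)%997=26 h(64,93)=(64*31+93)%997=83 -> [26, 83]
  L2: h(26,83)=(26*31+83)%997=889 -> [889]
  root=889
After append 57 (leaves=[97, 10, 64, 93, 57]):
  L0: [97, 10, 64, 93, 57]
  L1: h(97,10)=(97*31+10)%997=26 h(64,93)=(64*31+93)%997=83 h(57,57)=(57*31+57)%997=827 -> [26, 83, 827]
  L2: h(26,83)=(26*31+83)%997=889 h(827,827)=(827*31+827)%997=542 -> [889, 542]
  L3: h(889,542)=(889*31+542)%997=185 -> [185]
  root=185
After append 58 (leaves=[97, 10, 64, 93, 57, 58]):
  L0: [97, 10, 64, 93, 57, 58]
  L1: h(97,10)=(97*31+10)%997=26 h(64,93)=(64*31+93)%997=83 h(57,58)=(57*31+58)%997=828 -> [26, 83, 828]
  L2: h(26,83)=(26*31+83)%997=889 h(828,828)=(828*31+828)%997=574 -> [889, 574]
  L3: h(889,574)=(889*31+574)%997=217 -> [217]
  root=217
After append 19 (leaves=[97, 10, 64, 93, 57, 58, 19]):
  L0: [97, 10, 64, 93, 57, 58, 19]
  L1: h(97,10)=(97*31+10)%997=26 h(64,93)=(64*31+93)%997=83 h(57,58)=(57*31+58)%997=828 h(19,19)=(19*31+19)%997=608 -> [26, 83, 828, 608]
  L2: h(26,83)=(26*31+83)%997=889 h(828,608)=(828*31+608)%997=354 -> [889, 354]
  L3: h(889,354)=(889*31+354)%997=994 -> [994]
  root=994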